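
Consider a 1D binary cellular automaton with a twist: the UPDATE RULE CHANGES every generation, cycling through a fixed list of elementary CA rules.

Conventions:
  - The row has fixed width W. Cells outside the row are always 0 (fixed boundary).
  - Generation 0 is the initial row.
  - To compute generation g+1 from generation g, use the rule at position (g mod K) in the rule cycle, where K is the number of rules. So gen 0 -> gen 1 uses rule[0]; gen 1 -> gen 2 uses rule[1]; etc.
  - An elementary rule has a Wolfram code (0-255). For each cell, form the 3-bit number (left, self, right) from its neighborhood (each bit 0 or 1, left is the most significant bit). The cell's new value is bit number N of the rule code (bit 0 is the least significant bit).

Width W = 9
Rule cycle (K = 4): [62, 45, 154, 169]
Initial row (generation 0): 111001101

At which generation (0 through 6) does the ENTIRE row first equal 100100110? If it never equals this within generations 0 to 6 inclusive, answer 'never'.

Answer: 2

Derivation:
Gen 0: 111001101
Gen 1 (rule 62): 100111011
Gen 2 (rule 45): 100100110
Gen 3 (rule 154): 011011101
Gen 4 (rule 169): 010111010
Gen 5 (rule 62): 111100111
Gen 6 (rule 45): 100000100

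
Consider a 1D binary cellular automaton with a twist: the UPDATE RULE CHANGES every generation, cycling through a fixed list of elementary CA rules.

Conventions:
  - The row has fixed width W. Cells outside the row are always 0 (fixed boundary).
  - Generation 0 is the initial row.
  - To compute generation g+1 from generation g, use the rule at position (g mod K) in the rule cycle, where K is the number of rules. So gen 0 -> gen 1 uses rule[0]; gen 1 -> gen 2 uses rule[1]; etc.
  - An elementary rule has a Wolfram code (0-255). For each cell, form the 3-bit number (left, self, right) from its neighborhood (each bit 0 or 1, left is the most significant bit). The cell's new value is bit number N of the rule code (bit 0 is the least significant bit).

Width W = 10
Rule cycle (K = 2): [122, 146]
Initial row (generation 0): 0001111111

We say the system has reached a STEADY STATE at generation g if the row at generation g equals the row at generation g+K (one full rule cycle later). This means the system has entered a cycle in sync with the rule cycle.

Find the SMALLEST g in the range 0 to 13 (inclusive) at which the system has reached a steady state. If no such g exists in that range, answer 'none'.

Gen 0: 0001111111
Gen 1 (rule 122): 0011000001
Gen 2 (rule 146): 0100100010
Gen 3 (rule 122): 1011010101
Gen 4 (rule 146): 0000000000
Gen 5 (rule 122): 0000000000
Gen 6 (rule 146): 0000000000
Gen 7 (rule 122): 0000000000
Gen 8 (rule 146): 0000000000
Gen 9 (rule 122): 0000000000
Gen 10 (rule 146): 0000000000
Gen 11 (rule 122): 0000000000
Gen 12 (rule 146): 0000000000
Gen 13 (rule 122): 0000000000
Gen 14 (rule 146): 0000000000
Gen 15 (rule 122): 0000000000

Answer: 4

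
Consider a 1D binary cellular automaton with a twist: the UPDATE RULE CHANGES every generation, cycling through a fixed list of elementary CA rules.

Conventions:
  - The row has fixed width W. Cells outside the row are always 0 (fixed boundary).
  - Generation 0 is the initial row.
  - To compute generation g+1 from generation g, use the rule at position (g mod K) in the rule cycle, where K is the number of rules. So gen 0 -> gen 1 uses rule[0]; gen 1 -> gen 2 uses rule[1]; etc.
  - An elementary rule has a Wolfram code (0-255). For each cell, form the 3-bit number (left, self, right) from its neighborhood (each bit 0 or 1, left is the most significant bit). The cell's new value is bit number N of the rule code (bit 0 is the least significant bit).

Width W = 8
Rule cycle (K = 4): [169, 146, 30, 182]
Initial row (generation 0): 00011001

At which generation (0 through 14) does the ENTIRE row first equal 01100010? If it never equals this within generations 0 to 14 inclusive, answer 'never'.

Answer: 6

Derivation:
Gen 0: 00011001
Gen 1 (rule 169): 11010000
Gen 2 (rule 146): 00001000
Gen 3 (rule 30): 00011100
Gen 4 (rule 182): 00101010
Gen 5 (rule 169): 10010100
Gen 6 (rule 146): 01100010
Gen 7 (rule 30): 11010111
Gen 8 (rule 182): 00111010
Gen 9 (rule 169): 10110100
Gen 10 (rule 146): 00000010
Gen 11 (rule 30): 00000111
Gen 12 (rule 182): 00001010
Gen 13 (rule 169): 11100100
Gen 14 (rule 146): 01011010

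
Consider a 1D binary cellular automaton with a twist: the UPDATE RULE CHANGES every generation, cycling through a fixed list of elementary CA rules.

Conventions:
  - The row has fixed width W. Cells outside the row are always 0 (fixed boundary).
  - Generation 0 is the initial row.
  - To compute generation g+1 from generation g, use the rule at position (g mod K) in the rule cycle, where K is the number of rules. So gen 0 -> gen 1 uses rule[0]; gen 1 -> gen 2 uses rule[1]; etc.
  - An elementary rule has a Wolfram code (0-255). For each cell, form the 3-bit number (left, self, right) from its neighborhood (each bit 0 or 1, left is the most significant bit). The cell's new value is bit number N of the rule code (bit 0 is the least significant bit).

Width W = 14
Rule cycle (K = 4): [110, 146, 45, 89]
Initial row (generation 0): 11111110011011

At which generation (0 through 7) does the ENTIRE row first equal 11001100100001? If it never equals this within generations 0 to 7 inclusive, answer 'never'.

Gen 0: 11111110011011
Gen 1 (rule 110): 10000010111111
Gen 2 (rule 146): 01000100011110
Gen 3 (rule 45): 01010101010000
Gen 4 (rule 89): 00000000001111
Gen 5 (rule 110): 00000000011001
Gen 6 (rule 146): 00000000100110
Gen 7 (rule 45): 11111110100100

Answer: never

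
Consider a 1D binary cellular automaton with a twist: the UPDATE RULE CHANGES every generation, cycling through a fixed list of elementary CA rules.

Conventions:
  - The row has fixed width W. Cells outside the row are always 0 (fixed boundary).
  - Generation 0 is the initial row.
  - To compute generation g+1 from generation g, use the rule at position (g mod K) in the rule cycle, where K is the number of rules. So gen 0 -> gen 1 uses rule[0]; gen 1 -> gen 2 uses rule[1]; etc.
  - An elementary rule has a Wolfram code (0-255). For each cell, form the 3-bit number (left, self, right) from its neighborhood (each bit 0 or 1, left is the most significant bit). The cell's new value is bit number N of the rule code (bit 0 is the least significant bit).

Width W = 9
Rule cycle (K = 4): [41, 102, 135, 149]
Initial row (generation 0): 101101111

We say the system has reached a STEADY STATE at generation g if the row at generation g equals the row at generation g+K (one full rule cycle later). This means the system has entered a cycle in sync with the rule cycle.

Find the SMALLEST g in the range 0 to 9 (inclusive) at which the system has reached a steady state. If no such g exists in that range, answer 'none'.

Answer: 9

Derivation:
Gen 0: 101101111
Gen 1 (rule 41): 011011000
Gen 2 (rule 102): 101101000
Gen 3 (rule 135): 100001011
Gen 4 (rule 149): 111101000
Gen 5 (rule 41): 100010011
Gen 6 (rule 102): 100110101
Gen 7 (rule 135): 101000101
Gen 8 (rule 149): 101110101
Gen 9 (rule 41): 011001010
Gen 10 (rule 102): 101011110
Gen 11 (rule 135): 101001100
Gen 12 (rule 149): 101100011
Gen 13 (rule 41): 011001010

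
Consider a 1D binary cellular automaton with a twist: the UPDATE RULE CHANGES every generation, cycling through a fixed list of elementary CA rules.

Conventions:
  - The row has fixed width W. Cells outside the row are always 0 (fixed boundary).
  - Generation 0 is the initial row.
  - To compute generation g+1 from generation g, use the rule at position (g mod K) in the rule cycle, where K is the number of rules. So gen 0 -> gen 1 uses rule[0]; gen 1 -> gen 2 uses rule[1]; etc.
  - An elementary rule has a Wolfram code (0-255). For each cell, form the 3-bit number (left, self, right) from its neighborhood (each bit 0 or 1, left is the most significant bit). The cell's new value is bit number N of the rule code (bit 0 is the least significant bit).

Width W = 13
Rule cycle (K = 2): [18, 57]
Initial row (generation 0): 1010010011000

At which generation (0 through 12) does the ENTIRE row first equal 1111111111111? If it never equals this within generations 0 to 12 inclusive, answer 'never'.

Gen 0: 1010010011000
Gen 1 (rule 18): 0001101100100
Gen 2 (rule 57): 1101011010011
Gen 3 (rule 18): 0000000001100
Gen 4 (rule 57): 1111111101011
Gen 5 (rule 18): 0000000000000
Gen 6 (rule 57): 1111111111111
Gen 7 (rule 18): 0000000000000
Gen 8 (rule 57): 1111111111111
Gen 9 (rule 18): 0000000000000
Gen 10 (rule 57): 1111111111111
Gen 11 (rule 18): 0000000000000
Gen 12 (rule 57): 1111111111111

Answer: 6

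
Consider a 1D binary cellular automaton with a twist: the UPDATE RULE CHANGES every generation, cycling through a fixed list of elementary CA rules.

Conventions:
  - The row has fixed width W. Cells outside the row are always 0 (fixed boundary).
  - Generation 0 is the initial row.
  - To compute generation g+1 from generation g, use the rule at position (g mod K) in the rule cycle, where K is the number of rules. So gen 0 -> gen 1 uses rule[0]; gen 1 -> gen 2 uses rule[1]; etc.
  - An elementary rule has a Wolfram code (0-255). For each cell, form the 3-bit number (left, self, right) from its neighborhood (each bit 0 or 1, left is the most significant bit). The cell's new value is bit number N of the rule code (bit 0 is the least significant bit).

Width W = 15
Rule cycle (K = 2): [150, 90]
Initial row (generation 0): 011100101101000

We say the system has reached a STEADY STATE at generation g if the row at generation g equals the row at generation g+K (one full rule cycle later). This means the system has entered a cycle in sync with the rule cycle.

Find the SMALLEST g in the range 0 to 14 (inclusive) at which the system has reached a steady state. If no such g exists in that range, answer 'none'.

Gen 0: 011100101101000
Gen 1 (rule 150): 101011100001100
Gen 2 (rule 90): 000010110011110
Gen 3 (rule 150): 000110001101101
Gen 4 (rule 90): 001111011101100
Gen 5 (rule 150): 010110001000010
Gen 6 (rule 90): 100111010100101
Gen 7 (rule 150): 111010010111101
Gen 8 (rule 90): 101001100100100
Gen 9 (rule 150): 101110011111110
Gen 10 (rule 90): 001011110000011
Gen 11 (rule 150): 011001101000100
Gen 12 (rule 90): 111111100101010
Gen 13 (rule 150): 011111011101011
Gen 14 (rule 90): 110001010100011
Gen 15 (rule 150): 001011010110100
Gen 16 (rule 90): 010011000110010

Answer: none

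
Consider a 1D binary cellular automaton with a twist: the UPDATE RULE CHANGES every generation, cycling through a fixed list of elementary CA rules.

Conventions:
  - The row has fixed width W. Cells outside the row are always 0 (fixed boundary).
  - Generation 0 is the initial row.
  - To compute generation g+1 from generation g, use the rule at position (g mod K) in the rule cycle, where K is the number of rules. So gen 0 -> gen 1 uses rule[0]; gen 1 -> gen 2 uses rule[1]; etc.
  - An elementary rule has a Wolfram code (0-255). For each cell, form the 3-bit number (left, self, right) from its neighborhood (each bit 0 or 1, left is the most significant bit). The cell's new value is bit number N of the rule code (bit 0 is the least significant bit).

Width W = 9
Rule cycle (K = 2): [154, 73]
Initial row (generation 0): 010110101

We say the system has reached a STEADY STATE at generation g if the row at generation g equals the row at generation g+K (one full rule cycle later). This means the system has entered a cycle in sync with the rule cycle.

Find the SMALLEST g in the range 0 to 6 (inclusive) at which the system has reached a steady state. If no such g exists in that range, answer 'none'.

Gen 0: 010110101
Gen 1 (rule 154): 100100000
Gen 2 (rule 73): 000001111
Gen 3 (rule 154): 000011110
Gen 4 (rule 73): 111010010
Gen 5 (rule 154): 110001101
Gen 6 (rule 73): 110101100
Gen 7 (rule 154): 100001010
Gen 8 (rule 73): 001100000

Answer: none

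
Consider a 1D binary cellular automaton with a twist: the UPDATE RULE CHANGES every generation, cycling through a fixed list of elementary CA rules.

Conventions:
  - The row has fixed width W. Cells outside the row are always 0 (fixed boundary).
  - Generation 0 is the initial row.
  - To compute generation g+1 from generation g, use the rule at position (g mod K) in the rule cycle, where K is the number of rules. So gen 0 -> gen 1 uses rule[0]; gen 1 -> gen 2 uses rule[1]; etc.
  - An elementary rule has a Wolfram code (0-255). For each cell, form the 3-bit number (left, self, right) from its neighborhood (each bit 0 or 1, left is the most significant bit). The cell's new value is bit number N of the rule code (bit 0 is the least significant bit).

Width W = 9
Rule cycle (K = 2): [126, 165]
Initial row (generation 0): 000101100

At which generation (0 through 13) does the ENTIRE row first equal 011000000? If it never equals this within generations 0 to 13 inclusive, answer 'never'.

Gen 0: 000101100
Gen 1 (rule 126): 001111110
Gen 2 (rule 165): 100111100
Gen 3 (rule 126): 111100110
Gen 4 (rule 165): 011000000
Gen 5 (rule 126): 111100000
Gen 6 (rule 165): 011001111
Gen 7 (rule 126): 111111001
Gen 8 (rule 165): 011110001
Gen 9 (rule 126): 110011011
Gen 10 (rule 165): 000000100
Gen 11 (rule 126): 000001110
Gen 12 (rule 165): 111100100
Gen 13 (rule 126): 100111110

Answer: 4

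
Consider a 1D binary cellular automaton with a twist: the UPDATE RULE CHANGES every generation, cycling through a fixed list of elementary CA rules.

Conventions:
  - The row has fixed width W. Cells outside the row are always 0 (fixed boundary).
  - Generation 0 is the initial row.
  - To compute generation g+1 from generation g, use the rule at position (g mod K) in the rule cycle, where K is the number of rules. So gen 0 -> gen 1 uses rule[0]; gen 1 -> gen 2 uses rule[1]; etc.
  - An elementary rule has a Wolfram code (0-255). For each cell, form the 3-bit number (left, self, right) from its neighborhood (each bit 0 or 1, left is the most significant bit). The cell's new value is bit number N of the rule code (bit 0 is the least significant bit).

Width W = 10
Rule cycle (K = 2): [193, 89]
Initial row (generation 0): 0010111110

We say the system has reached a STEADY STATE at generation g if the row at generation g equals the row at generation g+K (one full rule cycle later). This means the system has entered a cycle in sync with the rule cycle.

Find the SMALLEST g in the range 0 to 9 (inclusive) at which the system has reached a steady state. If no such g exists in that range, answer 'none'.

Gen 0: 0010111110
Gen 1 (rule 193): 1000011110
Gen 2 (rule 89): 0111010011
Gen 3 (rule 193): 0011000001
Gen 4 (rule 89): 1011111100
Gen 5 (rule 193): 0001111101
Gen 6 (rule 89): 1101000100
Gen 7 (rule 193): 0100010001
Gen 8 (rule 89): 0011001100
Gen 9 (rule 193): 1001000101
Gen 10 (rule 89): 0100110000
Gen 11 (rule 193): 0000010111

Answer: none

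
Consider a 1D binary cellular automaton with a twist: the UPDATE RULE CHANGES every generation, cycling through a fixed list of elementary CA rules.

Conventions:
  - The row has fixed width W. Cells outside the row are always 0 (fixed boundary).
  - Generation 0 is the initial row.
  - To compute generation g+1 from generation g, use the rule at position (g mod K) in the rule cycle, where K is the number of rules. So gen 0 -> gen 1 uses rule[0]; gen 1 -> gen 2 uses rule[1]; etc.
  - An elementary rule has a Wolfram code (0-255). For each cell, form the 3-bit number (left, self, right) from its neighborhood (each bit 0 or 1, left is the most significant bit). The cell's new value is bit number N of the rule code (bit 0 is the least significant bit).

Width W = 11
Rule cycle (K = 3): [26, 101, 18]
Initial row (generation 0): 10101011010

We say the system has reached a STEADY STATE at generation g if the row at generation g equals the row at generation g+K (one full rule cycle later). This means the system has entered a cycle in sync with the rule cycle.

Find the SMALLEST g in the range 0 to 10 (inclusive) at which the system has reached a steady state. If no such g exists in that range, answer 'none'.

Answer: 3

Derivation:
Gen 0: 10101011010
Gen 1 (rule 26): 00000010001
Gen 2 (rule 101): 11111010101
Gen 3 (rule 18): 00000000000
Gen 4 (rule 26): 00000000000
Gen 5 (rule 101): 11111111111
Gen 6 (rule 18): 00000000000
Gen 7 (rule 26): 00000000000
Gen 8 (rule 101): 11111111111
Gen 9 (rule 18): 00000000000
Gen 10 (rule 26): 00000000000
Gen 11 (rule 101): 11111111111
Gen 12 (rule 18): 00000000000
Gen 13 (rule 26): 00000000000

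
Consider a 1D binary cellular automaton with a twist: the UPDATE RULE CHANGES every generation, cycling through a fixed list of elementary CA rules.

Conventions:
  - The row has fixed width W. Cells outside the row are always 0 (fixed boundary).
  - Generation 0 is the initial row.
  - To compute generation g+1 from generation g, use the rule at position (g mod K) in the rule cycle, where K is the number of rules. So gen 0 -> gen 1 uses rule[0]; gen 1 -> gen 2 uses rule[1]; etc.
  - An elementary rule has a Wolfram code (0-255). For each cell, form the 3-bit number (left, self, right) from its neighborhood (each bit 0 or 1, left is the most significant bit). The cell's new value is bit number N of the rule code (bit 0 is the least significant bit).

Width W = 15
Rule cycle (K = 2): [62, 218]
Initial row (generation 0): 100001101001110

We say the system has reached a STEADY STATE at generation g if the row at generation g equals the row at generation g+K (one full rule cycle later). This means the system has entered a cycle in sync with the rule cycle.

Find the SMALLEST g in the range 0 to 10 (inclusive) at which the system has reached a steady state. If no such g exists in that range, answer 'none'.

Gen 0: 100001101001110
Gen 1 (rule 62): 110011011111001
Gen 2 (rule 218): 111111011111110
Gen 3 (rule 62): 100000110000001
Gen 4 (rule 218): 010001111000010
Gen 5 (rule 62): 111011000100111
Gen 6 (rule 218): 111011101011111
Gen 7 (rule 62): 100110011110000
Gen 8 (rule 218): 011111111111000
Gen 9 (rule 62): 110000000000100
Gen 10 (rule 218): 111000000001010
Gen 11 (rule 62): 100100000011111
Gen 12 (rule 218): 011010000111111

Answer: none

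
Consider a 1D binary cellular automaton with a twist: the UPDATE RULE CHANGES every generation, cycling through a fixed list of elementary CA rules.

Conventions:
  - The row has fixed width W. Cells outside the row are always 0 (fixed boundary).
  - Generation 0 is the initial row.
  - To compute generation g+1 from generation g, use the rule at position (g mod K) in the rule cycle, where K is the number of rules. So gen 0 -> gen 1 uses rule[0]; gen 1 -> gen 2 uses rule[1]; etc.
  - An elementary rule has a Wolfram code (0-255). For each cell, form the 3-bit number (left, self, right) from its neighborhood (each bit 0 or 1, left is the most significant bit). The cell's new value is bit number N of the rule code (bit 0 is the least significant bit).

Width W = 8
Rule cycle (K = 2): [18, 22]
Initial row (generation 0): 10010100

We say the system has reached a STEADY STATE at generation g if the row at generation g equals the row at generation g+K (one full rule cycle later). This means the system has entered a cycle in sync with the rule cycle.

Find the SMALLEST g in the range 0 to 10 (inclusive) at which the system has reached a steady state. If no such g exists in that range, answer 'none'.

Gen 0: 10010100
Gen 1 (rule 18): 01100010
Gen 2 (rule 22): 10010111
Gen 3 (rule 18): 01100000
Gen 4 (rule 22): 10010000
Gen 5 (rule 18): 01101000
Gen 6 (rule 22): 10001100
Gen 7 (rule 18): 01010010
Gen 8 (rule 22): 11011111
Gen 9 (rule 18): 00000000
Gen 10 (rule 22): 00000000
Gen 11 (rule 18): 00000000
Gen 12 (rule 22): 00000000

Answer: 9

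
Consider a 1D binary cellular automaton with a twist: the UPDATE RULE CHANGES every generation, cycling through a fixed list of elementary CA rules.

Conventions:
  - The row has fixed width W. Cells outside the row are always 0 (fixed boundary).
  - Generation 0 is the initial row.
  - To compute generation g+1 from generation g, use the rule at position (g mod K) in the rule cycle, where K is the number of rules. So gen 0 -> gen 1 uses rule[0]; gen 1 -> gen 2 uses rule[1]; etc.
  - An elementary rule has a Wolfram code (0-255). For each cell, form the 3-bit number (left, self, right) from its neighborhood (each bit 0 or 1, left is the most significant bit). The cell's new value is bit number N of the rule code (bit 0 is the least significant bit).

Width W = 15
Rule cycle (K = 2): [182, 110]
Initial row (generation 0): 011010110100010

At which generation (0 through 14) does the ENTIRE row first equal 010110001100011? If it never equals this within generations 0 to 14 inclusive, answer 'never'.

Answer: never

Derivation:
Gen 0: 011010110100010
Gen 1 (rule 182): 100111001110111
Gen 2 (rule 110): 101101011011101
Gen 3 (rule 182): 110011100101011
Gen 4 (rule 110): 110110101111111
Gen 5 (rule 182): 001001110111110
Gen 6 (rule 110): 011011011100010
Gen 7 (rule 182): 100100101010111
Gen 8 (rule 110): 101101111111101
Gen 9 (rule 182): 110010111111011
Gen 10 (rule 110): 110111100001111
Gen 11 (rule 182): 001011010010110
Gen 12 (rule 110): 011111110111110
Gen 13 (rule 182): 101111101011101
Gen 14 (rule 110): 111000111110111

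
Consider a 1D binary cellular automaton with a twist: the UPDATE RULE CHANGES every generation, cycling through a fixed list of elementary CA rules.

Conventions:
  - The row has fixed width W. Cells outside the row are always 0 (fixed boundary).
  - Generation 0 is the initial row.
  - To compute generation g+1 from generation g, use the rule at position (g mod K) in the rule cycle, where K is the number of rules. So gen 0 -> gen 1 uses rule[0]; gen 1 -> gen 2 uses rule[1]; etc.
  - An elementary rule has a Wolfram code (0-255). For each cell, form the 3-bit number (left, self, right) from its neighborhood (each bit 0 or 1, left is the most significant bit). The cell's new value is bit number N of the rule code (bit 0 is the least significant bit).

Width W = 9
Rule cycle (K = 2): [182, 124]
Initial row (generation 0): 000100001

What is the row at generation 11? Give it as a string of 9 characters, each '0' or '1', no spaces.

Gen 0: 000100001
Gen 1 (rule 182): 001110011
Gen 2 (rule 124): 001011011
Gen 3 (rule 182): 011100100
Gen 4 (rule 124): 010110110
Gen 5 (rule 182): 111001001
Gen 6 (rule 124): 101101101
Gen 7 (rule 182): 110010011
Gen 8 (rule 124): 111011011
Gen 9 (rule 182): 010100100
Gen 10 (rule 124): 011110110
Gen 11 (rule 182): 101101001

Answer: 101101001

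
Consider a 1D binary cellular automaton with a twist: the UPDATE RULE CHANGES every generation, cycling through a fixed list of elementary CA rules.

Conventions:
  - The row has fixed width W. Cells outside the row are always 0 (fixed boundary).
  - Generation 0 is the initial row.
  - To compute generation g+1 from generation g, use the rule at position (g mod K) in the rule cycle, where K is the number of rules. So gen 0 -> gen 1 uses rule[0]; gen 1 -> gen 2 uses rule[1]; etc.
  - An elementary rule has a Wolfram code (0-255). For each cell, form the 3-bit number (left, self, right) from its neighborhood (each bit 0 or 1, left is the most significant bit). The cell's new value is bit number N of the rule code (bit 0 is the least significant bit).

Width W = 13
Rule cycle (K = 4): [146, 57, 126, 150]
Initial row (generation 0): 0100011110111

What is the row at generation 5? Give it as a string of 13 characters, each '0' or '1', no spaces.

Answer: 1011111111101

Derivation:
Gen 0: 0100011110111
Gen 1 (rule 146): 1010101100010
Gen 2 (rule 57): 0101011011001
Gen 3 (rule 126): 1111111111111
Gen 4 (rule 150): 0111111111110
Gen 5 (rule 146): 1011111111101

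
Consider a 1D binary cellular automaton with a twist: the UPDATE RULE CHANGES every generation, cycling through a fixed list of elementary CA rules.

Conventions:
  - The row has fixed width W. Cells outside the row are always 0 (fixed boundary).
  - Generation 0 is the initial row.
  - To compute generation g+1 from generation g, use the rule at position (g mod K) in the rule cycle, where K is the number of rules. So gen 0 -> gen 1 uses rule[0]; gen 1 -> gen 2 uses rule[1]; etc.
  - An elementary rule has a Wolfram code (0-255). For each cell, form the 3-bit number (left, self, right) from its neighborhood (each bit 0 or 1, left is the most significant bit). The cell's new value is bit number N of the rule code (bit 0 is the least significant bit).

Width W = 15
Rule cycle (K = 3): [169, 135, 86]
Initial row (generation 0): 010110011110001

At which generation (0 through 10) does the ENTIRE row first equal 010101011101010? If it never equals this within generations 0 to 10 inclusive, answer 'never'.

Answer: 4

Derivation:
Gen 0: 010110011110001
Gen 1 (rule 169): 001100011100100
Gen 2 (rule 135): 110001101001101
Gen 3 (rule 86): 011010101110101
Gen 4 (rule 169): 010101011101010
Gen 5 (rule 135): 110101001001010
Gen 6 (rule 86): 010101111111011
Gen 7 (rule 169): 001011111110110
Gen 8 (rule 135): 111001111100000
Gen 9 (rule 86): 001110000110000
Gen 10 (rule 169): 101100110100111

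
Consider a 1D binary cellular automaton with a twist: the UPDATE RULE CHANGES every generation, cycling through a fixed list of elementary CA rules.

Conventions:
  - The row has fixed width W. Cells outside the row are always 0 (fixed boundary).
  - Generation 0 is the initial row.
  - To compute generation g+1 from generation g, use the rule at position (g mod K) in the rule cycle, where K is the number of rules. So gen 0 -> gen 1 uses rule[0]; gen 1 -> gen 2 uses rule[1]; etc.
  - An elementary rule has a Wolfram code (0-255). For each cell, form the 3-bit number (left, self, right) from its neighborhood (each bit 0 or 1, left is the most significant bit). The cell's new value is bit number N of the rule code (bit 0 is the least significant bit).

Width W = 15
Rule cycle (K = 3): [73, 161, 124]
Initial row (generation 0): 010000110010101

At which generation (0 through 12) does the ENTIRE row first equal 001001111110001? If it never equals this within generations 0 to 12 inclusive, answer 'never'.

Answer: 11

Derivation:
Gen 0: 010000110010101
Gen 1 (rule 73): 000110110000000
Gen 2 (rule 161): 110001000111111
Gen 3 (rule 124): 111001100100001
Gen 4 (rule 73): 101001100001100
Gen 5 (rule 161): 010000001100001
Gen 6 (rule 124): 011000001110001
Gen 7 (rule 73): 011011101010100
Gen 8 (rule 161): 000101010101001
Gen 9 (rule 124): 000111111111101
Gen 10 (rule 73): 110100000000100
Gen 11 (rule 161): 001001111110001
Gen 12 (rule 124): 001101000011001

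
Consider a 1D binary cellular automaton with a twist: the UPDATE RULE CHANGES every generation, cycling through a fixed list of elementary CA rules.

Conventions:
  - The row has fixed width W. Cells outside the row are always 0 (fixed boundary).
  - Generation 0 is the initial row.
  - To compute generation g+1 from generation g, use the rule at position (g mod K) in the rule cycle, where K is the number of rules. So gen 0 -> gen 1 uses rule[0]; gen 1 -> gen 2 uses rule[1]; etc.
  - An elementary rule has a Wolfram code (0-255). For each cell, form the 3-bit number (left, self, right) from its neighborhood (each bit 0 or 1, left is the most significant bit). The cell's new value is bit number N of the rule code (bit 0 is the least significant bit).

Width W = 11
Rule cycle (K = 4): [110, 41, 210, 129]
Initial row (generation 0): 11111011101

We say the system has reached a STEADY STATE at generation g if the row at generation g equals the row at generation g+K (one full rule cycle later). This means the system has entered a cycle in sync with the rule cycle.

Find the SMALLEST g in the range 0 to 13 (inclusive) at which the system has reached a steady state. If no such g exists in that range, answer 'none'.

Answer: none

Derivation:
Gen 0: 11111011101
Gen 1 (rule 110): 10001110111
Gen 2 (rule 41): 00101001100
Gen 3 (rule 210): 01000110110
Gen 4 (rule 129): 00010000000
Gen 5 (rule 110): 00110000000
Gen 6 (rule 41): 10100111111
Gen 7 (rule 210): 00011011111
Gen 8 (rule 129): 11000001110
Gen 9 (rule 110): 11000011010
Gen 10 (rule 41): 10011010100
Gen 11 (rule 210): 01101000010
Gen 12 (rule 129): 00000011000
Gen 13 (rule 110): 00000111000
Gen 14 (rule 41): 11110100011
Gen 15 (rule 210): 01110010101
Gen 16 (rule 129): 00100000000
Gen 17 (rule 110): 01100000000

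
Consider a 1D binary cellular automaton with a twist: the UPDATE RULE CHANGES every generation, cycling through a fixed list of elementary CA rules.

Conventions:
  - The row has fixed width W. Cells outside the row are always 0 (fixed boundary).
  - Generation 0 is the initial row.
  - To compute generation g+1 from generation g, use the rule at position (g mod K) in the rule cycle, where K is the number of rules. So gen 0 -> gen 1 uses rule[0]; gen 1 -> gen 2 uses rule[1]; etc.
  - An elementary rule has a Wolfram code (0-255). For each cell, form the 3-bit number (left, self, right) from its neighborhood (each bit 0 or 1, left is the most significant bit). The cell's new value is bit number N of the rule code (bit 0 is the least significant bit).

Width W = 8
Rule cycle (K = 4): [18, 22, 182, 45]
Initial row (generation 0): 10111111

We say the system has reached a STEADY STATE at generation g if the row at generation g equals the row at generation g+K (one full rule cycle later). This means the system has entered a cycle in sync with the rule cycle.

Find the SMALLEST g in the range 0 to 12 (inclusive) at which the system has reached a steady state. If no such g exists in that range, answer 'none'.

Answer: 1

Derivation:
Gen 0: 10111111
Gen 1 (rule 18): 00000000
Gen 2 (rule 22): 00000000
Gen 3 (rule 182): 00000000
Gen 4 (rule 45): 11111111
Gen 5 (rule 18): 00000000
Gen 6 (rule 22): 00000000
Gen 7 (rule 182): 00000000
Gen 8 (rule 45): 11111111
Gen 9 (rule 18): 00000000
Gen 10 (rule 22): 00000000
Gen 11 (rule 182): 00000000
Gen 12 (rule 45): 11111111
Gen 13 (rule 18): 00000000
Gen 14 (rule 22): 00000000
Gen 15 (rule 182): 00000000
Gen 16 (rule 45): 11111111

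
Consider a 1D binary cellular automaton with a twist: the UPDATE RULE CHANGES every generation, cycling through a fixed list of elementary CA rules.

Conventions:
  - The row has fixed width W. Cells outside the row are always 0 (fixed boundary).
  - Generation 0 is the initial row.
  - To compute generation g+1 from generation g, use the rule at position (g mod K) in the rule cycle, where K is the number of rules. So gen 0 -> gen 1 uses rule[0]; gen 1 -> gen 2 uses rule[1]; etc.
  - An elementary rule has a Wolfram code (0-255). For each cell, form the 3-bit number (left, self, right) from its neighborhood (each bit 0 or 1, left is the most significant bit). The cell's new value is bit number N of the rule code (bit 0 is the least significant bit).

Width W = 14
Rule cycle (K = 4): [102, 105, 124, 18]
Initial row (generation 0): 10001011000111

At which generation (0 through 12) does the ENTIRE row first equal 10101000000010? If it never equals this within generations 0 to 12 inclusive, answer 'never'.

Answer: never

Derivation:
Gen 0: 10001011000111
Gen 1 (rule 102): 10011101001001
Gen 2 (rule 105): 00010110000000
Gen 3 (rule 124): 00011111000000
Gen 4 (rule 18): 00100000100000
Gen 5 (rule 102): 01100001100000
Gen 6 (rule 105): 01101101101111
Gen 7 (rule 124): 01111111111001
Gen 8 (rule 18): 10000000000110
Gen 9 (rule 102): 10000000001010
Gen 10 (rule 105): 00111111100100
Gen 11 (rule 124): 00100000110110
Gen 12 (rule 18): 01010001000001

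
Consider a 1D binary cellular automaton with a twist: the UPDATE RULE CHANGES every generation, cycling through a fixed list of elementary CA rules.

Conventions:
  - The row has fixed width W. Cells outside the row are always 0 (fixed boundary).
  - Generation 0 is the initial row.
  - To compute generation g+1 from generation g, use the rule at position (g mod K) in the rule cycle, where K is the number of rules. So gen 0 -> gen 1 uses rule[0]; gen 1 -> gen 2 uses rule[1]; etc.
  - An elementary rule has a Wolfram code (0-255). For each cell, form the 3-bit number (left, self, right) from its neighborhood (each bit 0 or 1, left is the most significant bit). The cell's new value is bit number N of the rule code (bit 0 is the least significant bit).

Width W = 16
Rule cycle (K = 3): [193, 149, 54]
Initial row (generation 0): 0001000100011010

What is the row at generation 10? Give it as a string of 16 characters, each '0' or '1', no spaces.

Gen 0: 0001000100011010
Gen 1 (rule 193): 1100010001001000
Gen 2 (rule 149): 0011011101101111
Gen 3 (rule 54): 0100100010010000
Gen 4 (rule 193): 0000001000000111
Gen 5 (rule 149): 1111101111110010
Gen 6 (rule 54): 0000010000001111
Gen 7 (rule 193): 1111000111100111
Gen 8 (rule 149): 0110110011010010
Gen 9 (rule 54): 1001001100111111
Gen 10 (rule 193): 0000000100011111

Answer: 0000000100011111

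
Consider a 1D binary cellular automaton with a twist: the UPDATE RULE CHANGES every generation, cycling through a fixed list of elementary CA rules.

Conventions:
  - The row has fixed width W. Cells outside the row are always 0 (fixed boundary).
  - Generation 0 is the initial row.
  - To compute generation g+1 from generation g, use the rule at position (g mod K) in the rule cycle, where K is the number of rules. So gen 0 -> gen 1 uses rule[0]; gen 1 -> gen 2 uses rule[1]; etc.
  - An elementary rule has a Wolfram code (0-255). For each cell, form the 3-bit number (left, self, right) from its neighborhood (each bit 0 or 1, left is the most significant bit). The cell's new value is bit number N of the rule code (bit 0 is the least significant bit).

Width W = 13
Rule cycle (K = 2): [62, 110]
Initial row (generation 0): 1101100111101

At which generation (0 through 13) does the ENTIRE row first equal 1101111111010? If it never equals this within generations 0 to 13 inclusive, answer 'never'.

Gen 0: 1101100111101
Gen 1 (rule 62): 1011011100011
Gen 2 (rule 110): 1111110100111
Gen 3 (rule 62): 1000001111100
Gen 4 (rule 110): 1000011000100
Gen 5 (rule 62): 1100110101110
Gen 6 (rule 110): 1101111111010
Gen 7 (rule 62): 1011000000111
Gen 8 (rule 110): 1111000001101
Gen 9 (rule 62): 1000100011011
Gen 10 (rule 110): 1001100111111
Gen 11 (rule 62): 1111011100000
Gen 12 (rule 110): 1001110100000
Gen 13 (rule 62): 1111001110000

Answer: 6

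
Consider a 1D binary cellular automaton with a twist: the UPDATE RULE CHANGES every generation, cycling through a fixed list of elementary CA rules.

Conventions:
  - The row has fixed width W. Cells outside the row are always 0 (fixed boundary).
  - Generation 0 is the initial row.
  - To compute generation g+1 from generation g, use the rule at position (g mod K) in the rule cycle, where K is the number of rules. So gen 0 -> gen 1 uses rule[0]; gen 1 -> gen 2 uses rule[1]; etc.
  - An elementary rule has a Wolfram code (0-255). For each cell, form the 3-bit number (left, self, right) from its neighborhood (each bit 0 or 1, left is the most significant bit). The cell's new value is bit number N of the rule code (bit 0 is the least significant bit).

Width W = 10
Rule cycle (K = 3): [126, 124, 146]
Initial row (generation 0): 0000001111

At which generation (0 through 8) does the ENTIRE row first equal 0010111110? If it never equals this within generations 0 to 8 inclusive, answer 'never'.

Answer: never

Derivation:
Gen 0: 0000001111
Gen 1 (rule 126): 0000011001
Gen 2 (rule 124): 0000011101
Gen 3 (rule 146): 0000101000
Gen 4 (rule 126): 0001111100
Gen 5 (rule 124): 0001000110
Gen 6 (rule 146): 0010101001
Gen 7 (rule 126): 0111111111
Gen 8 (rule 124): 0100000001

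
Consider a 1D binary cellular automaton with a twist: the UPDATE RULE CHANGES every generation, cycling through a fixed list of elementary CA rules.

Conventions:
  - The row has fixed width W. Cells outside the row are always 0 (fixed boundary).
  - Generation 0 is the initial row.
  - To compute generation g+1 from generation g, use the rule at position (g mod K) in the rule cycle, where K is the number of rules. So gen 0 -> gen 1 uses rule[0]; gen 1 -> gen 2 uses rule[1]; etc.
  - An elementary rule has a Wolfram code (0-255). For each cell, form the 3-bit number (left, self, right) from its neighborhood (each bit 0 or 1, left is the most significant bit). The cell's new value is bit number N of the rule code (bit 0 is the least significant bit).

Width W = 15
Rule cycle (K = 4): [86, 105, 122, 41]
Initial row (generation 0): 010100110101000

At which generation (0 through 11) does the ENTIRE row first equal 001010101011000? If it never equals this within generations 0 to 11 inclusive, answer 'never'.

Gen 0: 010100110101000
Gen 1 (rule 86): 110111010101100
Gen 2 (rule 105): 111101101011101
Gen 3 (rule 122): 100111110110110
Gen 4 (rule 41): 000100001101100
Gen 5 (rule 86): 001110010100110
Gen 6 (rule 105): 101010001000110
Gen 7 (rule 122): 010101010101111
Gen 8 (rule 41): 001010101011000
Gen 9 (rule 86): 011010101001100
Gen 10 (rule 105): 011101010001101
Gen 11 (rule 122): 110110101011110

Answer: 8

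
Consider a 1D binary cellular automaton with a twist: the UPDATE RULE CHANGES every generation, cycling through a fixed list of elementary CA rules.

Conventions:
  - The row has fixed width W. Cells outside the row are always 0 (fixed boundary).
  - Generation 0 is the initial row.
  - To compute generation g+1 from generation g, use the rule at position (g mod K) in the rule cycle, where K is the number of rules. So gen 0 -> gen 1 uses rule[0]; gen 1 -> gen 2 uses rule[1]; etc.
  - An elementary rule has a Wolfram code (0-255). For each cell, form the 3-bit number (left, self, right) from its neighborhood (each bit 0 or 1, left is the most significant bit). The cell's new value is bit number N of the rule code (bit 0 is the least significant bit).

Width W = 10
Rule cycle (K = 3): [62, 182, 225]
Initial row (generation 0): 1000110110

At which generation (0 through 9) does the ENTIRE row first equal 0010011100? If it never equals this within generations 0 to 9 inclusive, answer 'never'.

Gen 0: 1000110110
Gen 1 (rule 62): 1101101101
Gen 2 (rule 182): 0010010011
Gen 3 (rule 225): 1000000001
Gen 4 (rule 62): 1100000011
Gen 5 (rule 182): 0010000100
Gen 6 (rule 225): 1000110001
Gen 7 (rule 62): 1101101011
Gen 8 (rule 182): 0010011100
Gen 9 (rule 225): 1000001101

Answer: 8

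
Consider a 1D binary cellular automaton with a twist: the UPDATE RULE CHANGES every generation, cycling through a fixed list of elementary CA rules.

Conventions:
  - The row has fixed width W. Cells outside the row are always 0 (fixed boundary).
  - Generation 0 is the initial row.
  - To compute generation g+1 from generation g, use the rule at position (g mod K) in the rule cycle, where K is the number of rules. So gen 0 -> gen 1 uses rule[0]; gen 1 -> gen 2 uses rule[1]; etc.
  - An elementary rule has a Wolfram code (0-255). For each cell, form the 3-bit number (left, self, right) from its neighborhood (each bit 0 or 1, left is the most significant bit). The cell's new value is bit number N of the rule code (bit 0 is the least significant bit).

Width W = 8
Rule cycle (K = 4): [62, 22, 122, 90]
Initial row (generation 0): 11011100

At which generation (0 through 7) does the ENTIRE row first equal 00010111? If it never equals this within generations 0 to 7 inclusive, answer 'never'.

Gen 0: 11011100
Gen 1 (rule 62): 10110010
Gen 2 (rule 22): 10001111
Gen 3 (rule 122): 01011001
Gen 4 (rule 90): 10011110
Gen 5 (rule 62): 11110001
Gen 6 (rule 22): 00001011
Gen 7 (rule 122): 00010111

Answer: 7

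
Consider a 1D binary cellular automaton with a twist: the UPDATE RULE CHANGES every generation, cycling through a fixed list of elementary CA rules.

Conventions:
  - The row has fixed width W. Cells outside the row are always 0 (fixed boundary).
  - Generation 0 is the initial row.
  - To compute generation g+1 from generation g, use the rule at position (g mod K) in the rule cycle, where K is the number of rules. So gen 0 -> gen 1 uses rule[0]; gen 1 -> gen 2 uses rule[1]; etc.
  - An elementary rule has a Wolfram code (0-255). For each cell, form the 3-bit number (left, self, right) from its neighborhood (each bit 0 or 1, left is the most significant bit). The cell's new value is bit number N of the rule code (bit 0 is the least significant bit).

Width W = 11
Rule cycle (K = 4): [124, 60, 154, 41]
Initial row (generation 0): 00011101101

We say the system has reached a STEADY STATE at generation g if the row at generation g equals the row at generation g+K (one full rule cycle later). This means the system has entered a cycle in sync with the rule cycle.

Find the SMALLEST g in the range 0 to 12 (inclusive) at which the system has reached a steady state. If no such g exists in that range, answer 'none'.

Gen 0: 00011101101
Gen 1 (rule 124): 00010111111
Gen 2 (rule 60): 00011100000
Gen 3 (rule 154): 00111010000
Gen 4 (rule 41): 10100100111
Gen 5 (rule 124): 11110110101
Gen 6 (rule 60): 10001101111
Gen 7 (rule 154): 01011001110
Gen 8 (rule 41): 00110001000
Gen 9 (rule 124): 00111001100
Gen 10 (rule 60): 00100101010
Gen 11 (rule 154): 01011000001
Gen 12 (rule 41): 00110011100
Gen 13 (rule 124): 00111010110
Gen 14 (rule 60): 00100111101
Gen 15 (rule 154): 01011111000
Gen 16 (rule 41): 00110000011

Answer: none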